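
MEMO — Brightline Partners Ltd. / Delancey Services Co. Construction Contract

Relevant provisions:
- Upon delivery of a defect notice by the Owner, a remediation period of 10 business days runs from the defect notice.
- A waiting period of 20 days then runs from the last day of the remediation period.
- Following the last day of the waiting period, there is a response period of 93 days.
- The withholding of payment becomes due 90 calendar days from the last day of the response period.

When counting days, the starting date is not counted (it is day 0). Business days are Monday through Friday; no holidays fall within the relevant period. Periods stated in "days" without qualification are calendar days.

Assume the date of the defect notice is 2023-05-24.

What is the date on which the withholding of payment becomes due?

2023-12-27

From Wednesday, 2023-05-24, 10 business days (May 25, May 26, May 29, May 30, May 31, Jun 1, Jun 2, Jun 5, Jun 6, Jun 7, skipping weekends) brings us to Wednesday, 2023-06-07, which is the last day of the remediation period.
Adding 20 calendar days to 2023-06-07 gives 2023-06-27, which is the last day of the waiting period.
The last day of the response period: 93 calendar days after 2023-06-27 is 2023-09-28.
The date on which the withholding of payment becomes due: 90 calendar days after 2023-09-28 is 2023-12-27.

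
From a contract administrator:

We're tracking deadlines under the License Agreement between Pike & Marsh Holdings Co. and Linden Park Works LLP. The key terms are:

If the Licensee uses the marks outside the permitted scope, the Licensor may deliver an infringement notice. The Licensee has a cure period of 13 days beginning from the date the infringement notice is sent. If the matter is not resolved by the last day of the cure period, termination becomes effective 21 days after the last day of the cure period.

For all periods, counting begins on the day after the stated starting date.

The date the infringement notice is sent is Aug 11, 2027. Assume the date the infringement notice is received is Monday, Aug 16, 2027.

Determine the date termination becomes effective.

Sep 14, 2027

The last day of the cure period: 13 calendar days after Aug 11, 2027 is Aug 24, 2027.
The date termination becomes effective: 21 calendar days after Aug 24, 2027 is Sep 14, 2027.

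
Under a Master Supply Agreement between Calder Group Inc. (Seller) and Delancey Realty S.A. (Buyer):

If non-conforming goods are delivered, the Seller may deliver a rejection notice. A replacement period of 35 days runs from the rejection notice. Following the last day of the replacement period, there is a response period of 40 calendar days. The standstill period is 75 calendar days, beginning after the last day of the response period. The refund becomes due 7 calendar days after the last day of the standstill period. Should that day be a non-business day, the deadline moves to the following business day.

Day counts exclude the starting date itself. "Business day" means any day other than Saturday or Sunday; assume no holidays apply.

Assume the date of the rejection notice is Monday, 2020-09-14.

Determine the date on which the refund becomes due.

The last day of the replacement period: 35 calendar days after 2020-09-14 is 2020-10-19.
The last day of the response period: 40 calendar days after 2020-10-19 is 2020-11-28.
Adding 75 calendar days to 2020-11-28 gives 2021-02-11, which is the last day of the standstill period.
The date on which the refund becomes due: 2021-02-11 + 7 days = 2021-02-18. 2021-02-18 is a Thursday, so no roll-forward applies.

2021-02-18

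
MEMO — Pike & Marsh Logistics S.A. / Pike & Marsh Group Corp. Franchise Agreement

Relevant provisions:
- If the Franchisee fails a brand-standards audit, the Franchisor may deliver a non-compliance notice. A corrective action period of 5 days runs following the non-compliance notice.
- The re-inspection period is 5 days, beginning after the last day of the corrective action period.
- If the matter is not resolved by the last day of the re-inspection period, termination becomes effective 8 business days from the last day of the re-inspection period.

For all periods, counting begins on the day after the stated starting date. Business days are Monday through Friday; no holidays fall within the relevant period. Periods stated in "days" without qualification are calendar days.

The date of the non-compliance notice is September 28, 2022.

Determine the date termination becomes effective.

The last day of the corrective action period: 5 calendar days after September 28, 2022 is October 3, 2022.
The last day of the re-inspection period: 5 calendar days after October 3, 2022 is October 8, 2022.
From Saturday, October 8, 2022, 8 business days (Oct 10, Oct 11, Oct 12, Oct 13, Oct 14, Oct 17, Oct 18, Oct 19, skipping weekends) brings us to Wednesday, October 19, 2022, which is the date termination becomes effective.

October 19, 2022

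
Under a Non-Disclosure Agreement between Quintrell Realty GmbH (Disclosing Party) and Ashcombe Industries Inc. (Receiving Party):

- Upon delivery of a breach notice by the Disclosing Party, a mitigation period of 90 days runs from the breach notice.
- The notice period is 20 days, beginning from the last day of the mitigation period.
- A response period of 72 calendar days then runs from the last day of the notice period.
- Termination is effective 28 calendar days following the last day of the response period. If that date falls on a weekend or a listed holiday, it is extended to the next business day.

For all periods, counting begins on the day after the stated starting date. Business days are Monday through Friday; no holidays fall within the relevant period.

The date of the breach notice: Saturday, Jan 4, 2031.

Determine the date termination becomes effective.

The last day of the mitigation period: Jan 4, 2031 + 90 days = Apr 4, 2031.
The last day of the notice period: 20 calendar days after Apr 4, 2031 is Apr 24, 2031.
Adding 72 calendar days to Apr 24, 2031 gives Jul 5, 2031, which is the last day of the response period.
Adding 28 calendar days to Jul 5, 2031 gives Aug 2, 2031, which is the date termination becomes effective. That falls on a Saturday, so it rolls to the next business day, Monday, Aug 4, 2031.

Aug 4, 2031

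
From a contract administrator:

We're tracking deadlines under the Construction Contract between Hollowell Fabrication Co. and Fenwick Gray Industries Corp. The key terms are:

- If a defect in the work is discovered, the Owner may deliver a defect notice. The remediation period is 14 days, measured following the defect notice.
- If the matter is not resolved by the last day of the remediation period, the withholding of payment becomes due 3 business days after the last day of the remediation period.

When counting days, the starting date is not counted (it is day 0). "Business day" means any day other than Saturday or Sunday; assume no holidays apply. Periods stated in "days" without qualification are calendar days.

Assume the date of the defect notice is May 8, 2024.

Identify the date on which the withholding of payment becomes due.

May 27, 2024

The last day of the remediation period: 14 calendar days after May 8, 2024 is May 22, 2024.
The date on which the withholding of payment becomes due: 3 business days after Wednesday, May 22, 2024, skipping weekends — May 23, May 24, May 27 — lands on Monday, May 27, 2024.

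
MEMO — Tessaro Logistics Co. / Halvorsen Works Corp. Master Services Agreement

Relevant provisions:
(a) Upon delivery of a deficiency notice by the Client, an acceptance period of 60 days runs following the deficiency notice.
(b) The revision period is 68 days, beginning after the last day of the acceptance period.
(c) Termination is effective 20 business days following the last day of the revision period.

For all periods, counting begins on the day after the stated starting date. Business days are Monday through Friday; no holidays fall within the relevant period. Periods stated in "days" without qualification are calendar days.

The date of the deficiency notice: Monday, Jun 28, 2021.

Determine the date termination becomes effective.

Dec 1, 2021

Adding 60 calendar days to Jun 28, 2021 gives Aug 27, 2021, which is the last day of the acceptance period.
Adding 68 calendar days to Aug 27, 2021 gives Nov 3, 2021, which is the last day of the revision period.
From Wednesday, Nov 3, 2021, 20 business days (Nov 4, Nov 5, Nov 8, Nov 9, …, Nov 29, Nov 30, Dec 1, skipping weekends) brings us to Wednesday, Dec 1, 2021, which is the date termination becomes effective.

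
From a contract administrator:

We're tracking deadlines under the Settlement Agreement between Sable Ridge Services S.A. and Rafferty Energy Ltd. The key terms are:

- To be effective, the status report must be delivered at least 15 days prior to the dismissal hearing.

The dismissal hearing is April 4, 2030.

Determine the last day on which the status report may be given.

March 20, 2030

April 4, 2030 minus 15 days is March 20, 2030.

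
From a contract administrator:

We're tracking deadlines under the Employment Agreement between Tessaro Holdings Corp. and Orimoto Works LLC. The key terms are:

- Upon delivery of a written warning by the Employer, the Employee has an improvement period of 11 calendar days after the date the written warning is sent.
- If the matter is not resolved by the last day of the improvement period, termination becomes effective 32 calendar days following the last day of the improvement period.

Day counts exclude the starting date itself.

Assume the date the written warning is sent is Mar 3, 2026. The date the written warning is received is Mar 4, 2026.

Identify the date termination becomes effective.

Adding 11 calendar days to Mar 3, 2026 gives Mar 14, 2026, which is the last day of the improvement period.
The date termination becomes effective: Mar 14, 2026 + 32 days = Apr 15, 2026.

Apr 15, 2026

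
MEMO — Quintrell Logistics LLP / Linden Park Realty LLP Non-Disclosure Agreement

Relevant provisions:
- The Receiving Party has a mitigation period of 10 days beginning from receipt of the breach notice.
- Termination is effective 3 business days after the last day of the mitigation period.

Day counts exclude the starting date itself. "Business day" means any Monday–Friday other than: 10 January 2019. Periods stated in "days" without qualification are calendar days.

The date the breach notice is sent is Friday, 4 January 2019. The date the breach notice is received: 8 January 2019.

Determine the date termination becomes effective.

The last day of the mitigation period: 8 January 2019 + 10 days = 18 January 2019.
The date termination becomes effective: 3 business days after Friday, 18 January 2019, skipping weekends — Jan 21, Jan 22, Jan 23 — lands on Wednesday, 23 January 2019.

23 January 2019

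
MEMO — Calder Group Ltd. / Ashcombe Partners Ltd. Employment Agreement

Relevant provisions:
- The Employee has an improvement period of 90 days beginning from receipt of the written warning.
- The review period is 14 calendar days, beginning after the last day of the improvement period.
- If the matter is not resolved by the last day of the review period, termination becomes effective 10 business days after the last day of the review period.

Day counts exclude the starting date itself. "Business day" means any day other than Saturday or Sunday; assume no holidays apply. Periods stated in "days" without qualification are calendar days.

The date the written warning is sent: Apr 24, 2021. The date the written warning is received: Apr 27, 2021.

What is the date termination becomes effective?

Aug 23, 2021

The last day of the improvement period: Apr 27, 2021 + 90 days = Jul 26, 2021.
Adding 14 calendar days to Jul 26, 2021 gives Aug 9, 2021, which is the last day of the review period.
From Monday, Aug 9, 2021, 10 business days (Aug 10, Aug 11, Aug 12, Aug 13, Aug 16, Aug 17, Aug 18, Aug 19, Aug 20, Aug 23, skipping weekends) brings us to Monday, Aug 23, 2021, which is the date termination becomes effective.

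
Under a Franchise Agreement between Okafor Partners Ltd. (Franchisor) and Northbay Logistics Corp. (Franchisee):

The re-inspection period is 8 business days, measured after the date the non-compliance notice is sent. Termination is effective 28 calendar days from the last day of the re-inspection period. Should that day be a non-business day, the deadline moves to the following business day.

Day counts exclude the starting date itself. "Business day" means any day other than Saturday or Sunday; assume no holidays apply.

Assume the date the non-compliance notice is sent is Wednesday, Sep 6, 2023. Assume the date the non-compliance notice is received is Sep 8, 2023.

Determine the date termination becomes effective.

From Wednesday, Sep 6, 2023, 8 business days (Sep 7, Sep 8, Sep 11, Sep 12, Sep 13, Sep 14, Sep 15, Sep 18, skipping weekends) brings us to Monday, Sep 18, 2023, which is the last day of the re-inspection period.
The date termination becomes effective: Sep 18, 2023 + 28 days = Oct 16, 2023. Oct 16, 2023 is a Monday, so no roll-forward applies.

Oct 16, 2023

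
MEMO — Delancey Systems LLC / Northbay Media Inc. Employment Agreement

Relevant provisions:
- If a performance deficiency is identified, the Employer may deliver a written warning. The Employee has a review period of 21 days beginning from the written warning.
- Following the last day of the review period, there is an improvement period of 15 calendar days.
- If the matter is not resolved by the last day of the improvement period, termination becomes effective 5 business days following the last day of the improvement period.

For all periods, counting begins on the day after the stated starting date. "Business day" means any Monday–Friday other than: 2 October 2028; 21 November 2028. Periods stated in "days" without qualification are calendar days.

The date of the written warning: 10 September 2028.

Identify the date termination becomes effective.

The last day of the review period: 21 calendar days after 10 September 2028 is 1 October 2028.
Adding 15 calendar days to 1 October 2028 gives 16 October 2028, which is the last day of the improvement period.
The date termination becomes effective: 5 business days after Monday, 16 October 2028, skipping weekends — Oct 17, Oct 18, Oct 19, Oct 20, Oct 23 — lands on Monday, 23 October 2028.

23 October 2028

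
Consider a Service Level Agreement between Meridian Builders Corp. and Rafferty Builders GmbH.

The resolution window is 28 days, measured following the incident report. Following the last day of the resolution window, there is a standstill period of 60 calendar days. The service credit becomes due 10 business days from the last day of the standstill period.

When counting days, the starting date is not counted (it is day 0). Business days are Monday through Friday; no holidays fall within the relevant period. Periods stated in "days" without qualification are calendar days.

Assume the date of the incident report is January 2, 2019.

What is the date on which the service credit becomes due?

Adding 28 calendar days to January 2, 2019 gives January 30, 2019, which is the last day of the resolution window.
Adding 60 calendar days to January 30, 2019 gives March 31, 2019, which is the last day of the standstill period.
The date on which the service credit becomes due: 10 business days after Sunday, March 31, 2019, skipping weekends — Apr 1, Apr 2, Apr 3, Apr 4, Apr 5, Apr 8, Apr 9, Apr 10, Apr 11, Apr 12 — lands on Friday, April 12, 2019.

April 12, 2019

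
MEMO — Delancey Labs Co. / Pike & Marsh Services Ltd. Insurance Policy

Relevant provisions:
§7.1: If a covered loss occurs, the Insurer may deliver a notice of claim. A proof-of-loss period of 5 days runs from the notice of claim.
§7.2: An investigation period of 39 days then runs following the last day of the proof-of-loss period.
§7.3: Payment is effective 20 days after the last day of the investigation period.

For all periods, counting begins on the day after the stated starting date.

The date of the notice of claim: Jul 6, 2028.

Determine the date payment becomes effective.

The last day of the proof-of-loss period: Jul 6, 2028 + 5 days = Jul 11, 2028.
Adding 39 calendar days to Jul 11, 2028 gives Aug 19, 2028, which is the last day of the investigation period.
The date payment becomes effective: Aug 19, 2028 + 20 days = Sep 8, 2028.

Sep 8, 2028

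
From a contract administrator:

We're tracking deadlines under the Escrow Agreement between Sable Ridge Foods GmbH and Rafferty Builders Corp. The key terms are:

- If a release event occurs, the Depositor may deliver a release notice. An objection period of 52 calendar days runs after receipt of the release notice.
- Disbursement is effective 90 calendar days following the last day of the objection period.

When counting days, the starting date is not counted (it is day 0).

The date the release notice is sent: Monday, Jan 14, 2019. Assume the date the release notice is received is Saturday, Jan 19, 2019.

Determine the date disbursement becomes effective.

The last day of the objection period: 52 calendar days after Jan 19, 2019 is Mar 12, 2019.
Adding 90 calendar days to Mar 12, 2019 gives Jun 10, 2019, which is the date disbursement becomes effective.

Jun 10, 2019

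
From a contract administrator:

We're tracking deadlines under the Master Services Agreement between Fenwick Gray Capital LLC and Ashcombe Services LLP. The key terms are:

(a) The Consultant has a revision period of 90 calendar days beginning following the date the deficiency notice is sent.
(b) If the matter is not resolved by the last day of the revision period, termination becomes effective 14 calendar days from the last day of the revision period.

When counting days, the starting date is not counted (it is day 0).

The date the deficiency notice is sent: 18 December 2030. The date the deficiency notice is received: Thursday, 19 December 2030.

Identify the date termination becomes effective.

1 April 2031

The last day of the revision period: 90 calendar days after 18 December 2030 is 18 March 2031.
The date termination becomes effective: 18 March 2031 + 14 days = 1 April 2031.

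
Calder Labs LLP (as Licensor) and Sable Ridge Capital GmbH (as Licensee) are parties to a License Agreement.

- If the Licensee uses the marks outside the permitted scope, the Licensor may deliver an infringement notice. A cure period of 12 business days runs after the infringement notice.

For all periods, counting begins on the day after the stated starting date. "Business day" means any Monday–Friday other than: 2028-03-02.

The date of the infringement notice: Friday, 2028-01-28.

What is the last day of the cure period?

The last day of the cure period: 12 business days after Friday, 2028-01-28, skipping weekends — Jan 31, Feb 1, Feb 2, Feb 3, …, Feb 11, Feb 14, Feb 15 — lands on Tuesday, 2028-02-15.

2028-02-15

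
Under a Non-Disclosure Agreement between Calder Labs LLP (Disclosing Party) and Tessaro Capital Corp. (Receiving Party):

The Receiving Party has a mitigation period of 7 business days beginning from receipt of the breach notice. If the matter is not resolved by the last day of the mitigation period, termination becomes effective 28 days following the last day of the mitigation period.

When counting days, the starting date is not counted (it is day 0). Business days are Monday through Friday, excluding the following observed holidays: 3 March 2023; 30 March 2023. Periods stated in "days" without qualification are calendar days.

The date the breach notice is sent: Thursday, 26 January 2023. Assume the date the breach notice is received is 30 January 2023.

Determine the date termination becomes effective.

8 March 2023

From Monday, 30 January 2023, 7 business days (Jan 31, Feb 1, Feb 2, Feb 3, Feb 6, Feb 7, Feb 8, skipping weekends) brings us to Wednesday, 8 February 2023, which is the last day of the mitigation period.
The date termination becomes effective: 8 February 2023 + 28 days = 8 March 2023.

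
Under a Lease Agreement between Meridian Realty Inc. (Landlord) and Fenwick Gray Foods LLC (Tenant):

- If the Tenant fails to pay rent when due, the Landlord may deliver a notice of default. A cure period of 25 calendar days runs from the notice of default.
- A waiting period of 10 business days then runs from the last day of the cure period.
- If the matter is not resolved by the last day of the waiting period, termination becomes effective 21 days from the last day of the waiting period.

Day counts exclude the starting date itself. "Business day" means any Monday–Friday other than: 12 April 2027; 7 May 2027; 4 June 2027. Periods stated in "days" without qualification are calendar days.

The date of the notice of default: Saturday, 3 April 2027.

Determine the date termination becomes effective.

The last day of the cure period: 25 calendar days after 3 April 2027 is 28 April 2027.
The last day of the waiting period: 10 business days after Wednesday, 28 April 2027, skipping weekends and the listed holiday on May 7 — Apr 29, Apr 30, May 3, May 4, May 5, May 6, May 10, May 11, May 12, May 13 — lands on Thursday, 13 May 2027.
Adding 21 calendar days to 13 May 2027 gives 3 June 2027, which is the date termination becomes effective.

3 June 2027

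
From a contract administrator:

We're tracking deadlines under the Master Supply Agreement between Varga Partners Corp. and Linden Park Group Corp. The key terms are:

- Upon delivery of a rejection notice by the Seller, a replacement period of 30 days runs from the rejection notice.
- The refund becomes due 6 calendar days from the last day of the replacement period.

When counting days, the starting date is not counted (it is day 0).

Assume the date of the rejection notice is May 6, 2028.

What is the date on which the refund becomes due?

The last day of the replacement period: May 6, 2028 + 30 days = Jun 5, 2028.
The date on which the refund becomes due: 6 calendar days after Jun 5, 2028 is Jun 11, 2028.

Jun 11, 2028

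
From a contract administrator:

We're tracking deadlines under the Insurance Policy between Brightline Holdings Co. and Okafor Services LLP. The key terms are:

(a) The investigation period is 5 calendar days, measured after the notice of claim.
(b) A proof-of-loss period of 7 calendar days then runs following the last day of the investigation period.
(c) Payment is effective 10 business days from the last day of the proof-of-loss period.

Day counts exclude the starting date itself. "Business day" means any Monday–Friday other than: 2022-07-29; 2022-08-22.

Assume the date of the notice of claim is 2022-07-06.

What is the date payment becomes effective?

Adding 5 calendar days to 2022-07-06 gives 2022-07-11, which is the last day of the investigation period.
The last day of the proof-of-loss period: 2022-07-11 + 7 days = 2022-07-18.
From Monday, 2022-07-18, 10 business days (Jul 19, Jul 20, Jul 21, Jul 22, Jul 25, Jul 26, Jul 27, Jul 28, Aug 1, Aug 2, skipping weekends and the listed holiday on Jul 29) brings us to Tuesday, 2022-08-02, which is the date payment becomes effective.

2022-08-02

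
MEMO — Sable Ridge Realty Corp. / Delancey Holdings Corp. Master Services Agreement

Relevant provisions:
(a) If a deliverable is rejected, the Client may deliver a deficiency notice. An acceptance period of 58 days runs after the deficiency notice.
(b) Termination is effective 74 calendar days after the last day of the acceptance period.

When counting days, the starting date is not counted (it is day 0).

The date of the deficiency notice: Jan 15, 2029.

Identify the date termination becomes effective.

May 27, 2029

Adding 58 calendar days to Jan 15, 2029 gives Mar 14, 2029, which is the last day of the acceptance period.
The date termination becomes effective: Mar 14, 2029 + 74 days = May 27, 2029.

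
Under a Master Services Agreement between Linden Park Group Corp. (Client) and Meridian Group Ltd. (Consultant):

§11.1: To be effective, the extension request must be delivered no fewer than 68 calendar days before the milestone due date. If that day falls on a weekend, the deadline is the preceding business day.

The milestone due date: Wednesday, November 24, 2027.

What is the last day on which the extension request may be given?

September 17, 2027

November 24, 2027 minus 68 days is September 17, 2027. That is a Friday, so no adjustment is needed.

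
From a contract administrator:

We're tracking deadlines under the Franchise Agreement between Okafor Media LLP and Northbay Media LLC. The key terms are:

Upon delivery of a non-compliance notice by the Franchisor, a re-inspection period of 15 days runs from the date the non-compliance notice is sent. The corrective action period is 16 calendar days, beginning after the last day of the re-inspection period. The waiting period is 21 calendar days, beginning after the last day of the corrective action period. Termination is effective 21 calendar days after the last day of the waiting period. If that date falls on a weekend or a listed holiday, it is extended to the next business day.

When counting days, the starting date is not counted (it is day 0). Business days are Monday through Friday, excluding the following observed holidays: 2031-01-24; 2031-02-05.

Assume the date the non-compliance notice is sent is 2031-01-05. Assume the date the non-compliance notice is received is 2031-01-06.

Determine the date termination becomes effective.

2031-03-19

The last day of the re-inspection period: 2031-01-05 + 15 days = 2031-01-20.
The last day of the corrective action period: 2031-01-20 + 16 days = 2031-02-05.
Adding 21 calendar days to 2031-02-05 gives 2031-02-26, which is the last day of the waiting period.
The date termination becomes effective: 2031-02-26 + 21 days = 2031-03-19. 2031-03-19 is a Wednesday and is not a listed holiday, so no roll-forward applies.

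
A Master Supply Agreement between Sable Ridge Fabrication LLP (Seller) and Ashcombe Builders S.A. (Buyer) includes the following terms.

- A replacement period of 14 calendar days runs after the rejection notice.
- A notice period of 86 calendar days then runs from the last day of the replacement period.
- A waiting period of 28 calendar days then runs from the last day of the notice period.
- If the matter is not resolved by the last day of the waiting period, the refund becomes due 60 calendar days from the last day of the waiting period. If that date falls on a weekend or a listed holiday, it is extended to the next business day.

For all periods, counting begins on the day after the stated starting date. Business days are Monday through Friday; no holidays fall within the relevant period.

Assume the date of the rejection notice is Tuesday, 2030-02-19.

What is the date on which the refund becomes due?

Adding 14 calendar days to 2030-02-19 gives 2030-03-05, which is the last day of the replacement period.
The last day of the notice period: 2030-03-05 + 86 days = 2030-05-30.
Adding 28 calendar days to 2030-05-30 gives 2030-06-27, which is the last day of the waiting period.
The date on which the refund becomes due: 60 calendar days after 2030-06-27 is 2030-08-26. 2030-08-26 is a Monday, so no roll-forward applies.

2030-08-26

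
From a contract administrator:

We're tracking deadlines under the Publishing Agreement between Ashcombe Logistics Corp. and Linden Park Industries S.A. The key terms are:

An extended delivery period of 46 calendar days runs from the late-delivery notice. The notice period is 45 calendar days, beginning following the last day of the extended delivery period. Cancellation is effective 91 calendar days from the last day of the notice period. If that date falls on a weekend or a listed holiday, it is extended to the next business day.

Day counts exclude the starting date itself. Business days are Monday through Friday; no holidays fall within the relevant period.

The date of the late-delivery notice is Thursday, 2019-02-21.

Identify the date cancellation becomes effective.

The last day of the extended delivery period: 46 calendar days after 2019-02-21 is 2019-04-08.
Adding 45 calendar days to 2019-04-08 gives 2019-05-23, which is the last day of the notice period.
The date cancellation becomes effective: 91 calendar days after 2019-05-23 is 2019-08-22. 2019-08-22 is a Thursday, so no roll-forward applies.

2019-08-22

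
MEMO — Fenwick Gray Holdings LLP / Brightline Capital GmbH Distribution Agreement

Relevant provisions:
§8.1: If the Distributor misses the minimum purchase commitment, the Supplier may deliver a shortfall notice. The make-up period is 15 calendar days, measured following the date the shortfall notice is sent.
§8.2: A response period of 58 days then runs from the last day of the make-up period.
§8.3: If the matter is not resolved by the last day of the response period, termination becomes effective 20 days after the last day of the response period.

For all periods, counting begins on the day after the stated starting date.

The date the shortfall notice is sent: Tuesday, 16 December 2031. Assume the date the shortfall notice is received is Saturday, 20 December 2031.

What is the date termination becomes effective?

18 March 2032

Adding 15 calendar days to 16 December 2031 gives 31 December 2031, which is the last day of the make-up period.
The last day of the response period: 58 calendar days after 31 December 2031 is 27 February 2032.
The date termination becomes effective: 27 February 2032 + 20 days = 18 March 2032.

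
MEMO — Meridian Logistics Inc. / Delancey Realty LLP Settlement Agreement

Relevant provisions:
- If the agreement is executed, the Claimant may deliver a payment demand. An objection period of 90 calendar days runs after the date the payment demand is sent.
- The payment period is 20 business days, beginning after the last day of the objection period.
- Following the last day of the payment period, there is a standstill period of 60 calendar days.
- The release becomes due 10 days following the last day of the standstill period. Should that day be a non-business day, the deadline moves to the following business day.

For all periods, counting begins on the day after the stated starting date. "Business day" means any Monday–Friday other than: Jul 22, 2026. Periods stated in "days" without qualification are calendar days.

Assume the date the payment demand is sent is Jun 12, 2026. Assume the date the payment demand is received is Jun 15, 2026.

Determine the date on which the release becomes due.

Dec 17, 2026

Adding 90 calendar days to Jun 12, 2026 gives Sep 10, 2026, which is the last day of the objection period.
From Thursday, Sep 10, 2026, 20 business days (Sep 11, Sep 14, Sep 15, Sep 16, …, Oct 6, Oct 7, Oct 8, skipping weekends) brings us to Thursday, Oct 8, 2026, which is the last day of the payment period.
The last day of the standstill period: 60 calendar days after Oct 8, 2026 is Dec 7, 2026.
Adding 10 calendar days to Dec 7, 2026 gives Dec 17, 2026, which is the date on which the release becomes due. Dec 17, 2026 is a Thursday and is not a listed holiday, so no roll-forward applies.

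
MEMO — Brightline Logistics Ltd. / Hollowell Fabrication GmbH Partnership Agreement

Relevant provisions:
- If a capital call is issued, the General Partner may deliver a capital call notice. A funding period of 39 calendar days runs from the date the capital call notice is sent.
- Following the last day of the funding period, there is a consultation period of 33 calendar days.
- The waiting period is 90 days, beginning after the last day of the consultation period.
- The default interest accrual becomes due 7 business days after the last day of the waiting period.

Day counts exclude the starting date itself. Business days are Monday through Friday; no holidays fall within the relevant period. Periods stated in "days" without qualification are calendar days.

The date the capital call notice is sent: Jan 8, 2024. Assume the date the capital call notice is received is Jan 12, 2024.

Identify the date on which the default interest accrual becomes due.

The last day of the funding period: Jan 8, 2024 + 39 days = Feb 16, 2024.
The last day of the consultation period: Feb 16, 2024 + 33 days = Mar 20, 2024.
The last day of the waiting period: Mar 20, 2024 + 90 days = Jun 18, 2024.
The date on which the default interest accrual becomes due: 7 business days after Tuesday, Jun 18, 2024, skipping weekends — Jun 19, Jun 20, Jun 21, Jun 24, Jun 25, Jun 26, Jun 27 — lands on Thursday, Jun 27, 2024.

Jun 27, 2024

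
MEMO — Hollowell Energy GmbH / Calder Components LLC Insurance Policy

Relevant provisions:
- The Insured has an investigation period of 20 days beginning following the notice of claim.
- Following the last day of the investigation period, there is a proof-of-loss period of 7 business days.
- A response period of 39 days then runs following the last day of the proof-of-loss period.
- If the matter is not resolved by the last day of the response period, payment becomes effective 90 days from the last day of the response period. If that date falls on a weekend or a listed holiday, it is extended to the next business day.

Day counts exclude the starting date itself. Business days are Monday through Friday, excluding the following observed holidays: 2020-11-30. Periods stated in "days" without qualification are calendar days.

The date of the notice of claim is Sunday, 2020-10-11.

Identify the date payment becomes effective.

The last day of the investigation period: 2020-10-11 + 20 days = 2020-10-31.
The last day of the proof-of-loss period: counting 7 business days from Saturday, 2020-10-31 (Nov 2, Nov 3, Nov 4, Nov 5, Nov 6, Nov 9, Nov 10, skipping weekends) reaches Tuesday, 2020-11-10.
Adding 39 calendar days to 2020-11-10 gives 2020-12-19, which is the last day of the response period.
The date payment becomes effective: 2020-12-19 + 90 days = 2021-03-19. 2021-03-19 is a Friday and is not a listed holiday, so no roll-forward applies.

2021-03-19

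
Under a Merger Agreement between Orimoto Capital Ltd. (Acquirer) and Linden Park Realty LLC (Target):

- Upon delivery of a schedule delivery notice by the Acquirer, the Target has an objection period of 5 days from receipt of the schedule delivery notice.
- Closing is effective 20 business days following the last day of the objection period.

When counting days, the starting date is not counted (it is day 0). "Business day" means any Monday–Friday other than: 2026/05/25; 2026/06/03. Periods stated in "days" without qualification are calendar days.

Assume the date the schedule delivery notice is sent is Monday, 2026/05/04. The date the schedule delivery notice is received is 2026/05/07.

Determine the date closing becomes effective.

2026/06/11

Adding 5 calendar days to 2026/05/07 gives 2026/05/12, which is the last day of the objection period.
The date closing becomes effective: 20 business days after Tuesday, 2026/05/12, skipping weekends and the listed holidays on May 25, Jun 3 — May 13, May 14, May 15, May 18, …, Jun 9, Jun 10, Jun 11 — lands on Thursday, 2026/06/11.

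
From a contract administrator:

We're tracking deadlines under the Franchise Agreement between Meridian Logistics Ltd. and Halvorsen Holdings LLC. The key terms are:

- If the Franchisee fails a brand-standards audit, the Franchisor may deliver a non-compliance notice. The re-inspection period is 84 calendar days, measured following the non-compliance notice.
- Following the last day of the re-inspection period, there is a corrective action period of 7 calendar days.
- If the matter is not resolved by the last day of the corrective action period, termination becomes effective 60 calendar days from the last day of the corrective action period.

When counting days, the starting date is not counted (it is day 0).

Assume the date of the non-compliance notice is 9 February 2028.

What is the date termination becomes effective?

9 July 2028

Adding 84 calendar days to 9 February 2028 gives 3 May 2028, which is the last day of the re-inspection period.
The last day of the corrective action period: 3 May 2028 + 7 days = 10 May 2028.
Adding 60 calendar days to 10 May 2028 gives 9 July 2028, which is the date termination becomes effective.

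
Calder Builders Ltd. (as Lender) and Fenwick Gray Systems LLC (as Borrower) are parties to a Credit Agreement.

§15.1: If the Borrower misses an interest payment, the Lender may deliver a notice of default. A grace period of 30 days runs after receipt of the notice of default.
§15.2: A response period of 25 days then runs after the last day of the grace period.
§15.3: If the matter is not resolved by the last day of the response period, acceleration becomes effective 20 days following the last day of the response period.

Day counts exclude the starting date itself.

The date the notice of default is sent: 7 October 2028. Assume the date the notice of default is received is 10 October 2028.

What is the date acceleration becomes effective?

24 December 2028

The last day of the grace period: 30 calendar days after 10 October 2028 is 9 November 2028.
The last day of the response period: 25 calendar days after 9 November 2028 is 4 December 2028.
The date acceleration becomes effective: 20 calendar days after 4 December 2028 is 24 December 2028.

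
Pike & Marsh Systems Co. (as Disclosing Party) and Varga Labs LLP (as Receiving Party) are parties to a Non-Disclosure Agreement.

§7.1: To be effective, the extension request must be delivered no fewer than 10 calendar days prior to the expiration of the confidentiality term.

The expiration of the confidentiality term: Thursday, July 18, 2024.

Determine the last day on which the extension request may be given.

July 8, 2024

July 18, 2024 minus 10 days is July 8, 2024.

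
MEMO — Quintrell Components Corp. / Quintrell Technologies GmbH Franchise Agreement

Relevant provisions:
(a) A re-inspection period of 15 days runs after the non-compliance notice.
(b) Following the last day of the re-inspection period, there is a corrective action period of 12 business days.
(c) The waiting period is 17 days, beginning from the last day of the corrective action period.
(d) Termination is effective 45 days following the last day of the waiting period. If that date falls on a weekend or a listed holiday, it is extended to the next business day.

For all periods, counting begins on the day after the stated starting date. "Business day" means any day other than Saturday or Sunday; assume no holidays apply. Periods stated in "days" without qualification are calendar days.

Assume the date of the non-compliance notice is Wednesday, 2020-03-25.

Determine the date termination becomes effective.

The last day of the re-inspection period: 15 calendar days after 2020-03-25 is 2020-04-09.
The last day of the corrective action period: counting 12 business days from Thursday, 2020-04-09 (Apr 10, Apr 13, Apr 14, Apr 15, …, Apr 23, Apr 24, Apr 27, skipping weekends) reaches Monday, 2020-04-27.
Adding 17 calendar days to 2020-04-27 gives 2020-05-14, which is the last day of the waiting period.
The date termination becomes effective: 2020-05-14 + 45 days = 2020-06-28. That falls on a Sunday, so it rolls to the next business day, Monday, 2020-06-29.

2020-06-29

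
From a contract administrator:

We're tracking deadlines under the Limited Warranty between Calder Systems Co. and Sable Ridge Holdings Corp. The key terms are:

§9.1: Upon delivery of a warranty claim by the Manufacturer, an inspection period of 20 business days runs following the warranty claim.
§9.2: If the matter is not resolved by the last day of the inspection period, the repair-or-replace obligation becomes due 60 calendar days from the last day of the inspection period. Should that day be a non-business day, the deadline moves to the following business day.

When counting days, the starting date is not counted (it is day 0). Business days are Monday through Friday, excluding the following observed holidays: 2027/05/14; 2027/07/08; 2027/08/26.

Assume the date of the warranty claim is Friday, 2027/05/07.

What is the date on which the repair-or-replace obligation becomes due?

From Friday, 2027/05/07, 20 business days (May 10, May 11, May 12, May 13, …, Jun 3, Jun 4, Jun 7, skipping weekends and the listed holiday on May 14) brings us to Monday, 2027/06/07, which is the last day of the inspection period.
The date on which the repair-or-replace obligation becomes due: 60 calendar days after 2027/06/07 is 2027/08/06. 2027/08/06 is a Friday and is not a listed holiday, so no roll-forward applies.

2027/08/06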